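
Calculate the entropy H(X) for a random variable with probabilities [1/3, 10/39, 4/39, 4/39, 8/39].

H(X) = -Σ p(x) log₂ p(x)
  -1/3 × log₂(1/3) = 0.5283
  -10/39 × log₂(10/39) = 0.5035
  -4/39 × log₂(4/39) = 0.3370
  -4/39 × log₂(4/39) = 0.3370
  -8/39 × log₂(8/39) = 0.4688
H(X) = 2.1745 bits


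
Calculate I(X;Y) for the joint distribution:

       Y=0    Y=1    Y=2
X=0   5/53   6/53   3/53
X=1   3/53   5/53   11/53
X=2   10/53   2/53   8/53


H(X) = 1.5684, H(Y) = 1.5530, H(X,Y) = 2.9824
I(X;Y) = H(X) + H(Y) - H(X,Y) = 0.1390 bits


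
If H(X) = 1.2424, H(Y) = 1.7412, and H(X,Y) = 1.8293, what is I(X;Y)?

I(X;Y) = H(X) + H(Y) - H(X,Y)
I(X;Y) = 1.2424 + 1.7412 - 1.8293 = 1.1543 bits


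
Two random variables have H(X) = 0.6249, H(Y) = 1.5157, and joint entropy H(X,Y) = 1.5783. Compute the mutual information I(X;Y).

I(X;Y) = H(X) + H(Y) - H(X,Y)
I(X;Y) = 0.6249 + 1.5157 - 1.5783 = 0.5623 bits


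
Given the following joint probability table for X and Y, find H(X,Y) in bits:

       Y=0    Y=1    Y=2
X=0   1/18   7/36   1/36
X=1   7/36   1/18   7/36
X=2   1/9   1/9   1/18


H(X,Y) = -Σ p(x,y) log₂ p(x,y)
  p(0,0)=1/18: -0.0556 × log₂(0.0556) = 0.2317
  p(0,1)=7/36: -0.1944 × log₂(0.1944) = 0.4594
  p(0,2)=1/36: -0.0278 × log₂(0.0278) = 0.1436
  p(1,0)=7/36: -0.1944 × log₂(0.1944) = 0.4594
  p(1,1)=1/18: -0.0556 × log₂(0.0556) = 0.2317
  p(1,2)=7/36: -0.1944 × log₂(0.1944) = 0.4594
  p(2,0)=1/9: -0.1111 × log₂(0.1111) = 0.3522
  p(2,1)=1/9: -0.1111 × log₂(0.1111) = 0.3522
  p(2,2)=1/18: -0.0556 × log₂(0.0556) = 0.2317
H(X,Y) = 2.9212 bits


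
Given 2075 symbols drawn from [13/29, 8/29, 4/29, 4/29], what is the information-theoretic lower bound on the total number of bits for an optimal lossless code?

Entropy H = 1.8199 bits/symbol
Minimum bits = H × n = 1.8199 × 2075
= 3776.19 bits


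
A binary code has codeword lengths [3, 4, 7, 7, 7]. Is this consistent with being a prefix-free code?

Kraft inequality: Σ 2^(-l_i) ≤ 1 for prefix-free code
Calculating: 2^(-3) + 2^(-4) + 2^(-7) + 2^(-7) + 2^(-7)
= 0.125 + 0.0625 + 0.0078125 + 0.0078125 + 0.0078125
= 0.2109
Since 0.2109 ≤ 1, prefix-free code exists


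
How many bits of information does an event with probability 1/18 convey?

Information content I(x) = -log₂(p(x))
I = -log₂(1/18) = -log₂(0.0556)
I = 4.1699 bits


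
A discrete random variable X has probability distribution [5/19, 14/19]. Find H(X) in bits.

H(X) = -Σ p(x) log₂ p(x)
  -5/19 × log₂(5/19) = 0.5068
  -14/19 × log₂(14/19) = 0.3246
H(X) = 0.8315 bits


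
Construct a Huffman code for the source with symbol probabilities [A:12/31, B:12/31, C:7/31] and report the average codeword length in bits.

Huffman tree construction:
Combine smallest probabilities repeatedly
Resulting codes:
  A: 11 (length 2)
  B: 0 (length 1)
  C: 10 (length 2)
Average length = Σ p(s) × length(s) = 1.6129 bits


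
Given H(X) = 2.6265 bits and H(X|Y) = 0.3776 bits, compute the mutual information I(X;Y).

I(X;Y) = H(X) - H(X|Y)
I(X;Y) = 2.6265 - 0.3776 = 2.2489 bits


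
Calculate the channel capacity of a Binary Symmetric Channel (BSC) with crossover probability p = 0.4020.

For BSC with error probability p:
C = 1 - H(p) where H(p) is binary entropy
H(0.4020) = -0.4020 × log₂(0.4020) - 0.5980 × log₂(0.5980)
H(p) = 0.9721
C = 1 - 0.9721 = 0.0279 bits/use


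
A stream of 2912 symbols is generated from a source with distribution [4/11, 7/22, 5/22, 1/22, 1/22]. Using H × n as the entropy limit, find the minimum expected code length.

Entropy H = 1.9476 bits/symbol
Minimum bits = H × n = 1.9476 × 2912
= 5671.30 bits


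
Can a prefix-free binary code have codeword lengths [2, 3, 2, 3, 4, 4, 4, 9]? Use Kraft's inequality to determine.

Kraft inequality: Σ 2^(-l_i) ≤ 1 for prefix-free code
Calculating: 2^(-2) + 2^(-3) + 2^(-2) + 2^(-3) + 2^(-4) + 2^(-4) + 2^(-4) + 2^(-9)
= 0.25 + 0.125 + 0.25 + 0.125 + 0.0625 + 0.0625 + 0.0625 + 0.001953125
= 0.9395
Since 0.9395 ≤ 1, prefix-free code exists


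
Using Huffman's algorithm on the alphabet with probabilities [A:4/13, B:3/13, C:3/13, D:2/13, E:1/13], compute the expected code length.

Huffman tree construction:
Combine smallest probabilities repeatedly
Resulting codes:
  A: 11 (length 2)
  B: 00 (length 2)
  C: 01 (length 2)
  D: 101 (length 3)
  E: 100 (length 3)
Average length = Σ p(s) × length(s) = 2.2308 bits


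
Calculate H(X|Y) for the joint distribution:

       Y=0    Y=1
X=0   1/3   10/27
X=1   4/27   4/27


H(X|Y) = Σ_y p(y) H(X|Y=y)
  p(Y=0) = 13/27, H(X|Y=0) = 0.8905
  p(Y=1) = 14/27, H(X|Y=1) = 0.8631
H(X|Y) = 0.4815×0.8905 + 0.5185×0.8631 = 0.8763 bits


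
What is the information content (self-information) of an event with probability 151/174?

Information content I(x) = -log₂(p(x))
I = -log₂(151/174) = -log₂(0.8678)
I = 0.2045 bits


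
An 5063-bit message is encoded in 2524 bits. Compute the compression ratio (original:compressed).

Compression ratio = Original / Compressed
= 5063 / 2524 = 2.01:1


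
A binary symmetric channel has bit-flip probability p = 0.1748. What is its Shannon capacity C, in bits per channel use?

For BSC with error probability p:
C = 1 - H(p) where H(p) is binary entropy
H(0.1748) = -0.1748 × log₂(0.1748) - 0.8252 × log₂(0.8252)
H(p) = 0.6686
C = 1 - 0.6686 = 0.3314 bits/use


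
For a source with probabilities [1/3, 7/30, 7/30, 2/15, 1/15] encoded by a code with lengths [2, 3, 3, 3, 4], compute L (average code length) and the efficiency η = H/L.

Average length L = Σ p_i × l_i = 2.7333 bits
Entropy H = 2.1561 bits
Efficiency η = H/L × 100% = 78.88%


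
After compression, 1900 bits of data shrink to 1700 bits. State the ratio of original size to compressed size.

Compression ratio = Original / Compressed
= 1900 / 1700 = 1.12:1


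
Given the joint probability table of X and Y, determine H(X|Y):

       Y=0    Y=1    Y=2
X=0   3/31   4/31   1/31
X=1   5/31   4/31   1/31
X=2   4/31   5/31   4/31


H(X|Y) = Σ_y p(y) H(X|Y=y)
  p(Y=0) = 12/31, H(X|Y=0) = 1.5546
  p(Y=1) = 13/31, H(X|Y=1) = 1.5766
  p(Y=2) = 6/31, H(X|Y=2) = 1.2516
H(X|Y) = 0.3871×1.5546 + 0.4194×1.5766 + 0.1935×1.2516 = 1.5052 bits


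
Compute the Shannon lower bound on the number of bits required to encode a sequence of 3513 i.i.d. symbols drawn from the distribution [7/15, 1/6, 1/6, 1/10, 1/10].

Entropy H = 2.0392 bits/symbol
Minimum bits = H × n = 2.0392 × 3513
= 7163.56 bits


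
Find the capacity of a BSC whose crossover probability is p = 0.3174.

For BSC with error probability p:
C = 1 - H(p) where H(p) is binary entropy
H(0.3174) = -0.3174 × log₂(0.3174) - 0.6826 × log₂(0.6826)
H(p) = 0.9015
C = 1 - 0.9015 = 0.0985 bits/use


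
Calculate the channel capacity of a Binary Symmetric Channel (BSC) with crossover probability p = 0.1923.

For BSC with error probability p:
C = 1 - H(p) where H(p) is binary entropy
H(0.1923) = -0.1923 × log₂(0.1923) - 0.8077 × log₂(0.8077)
H(p) = 0.7063
C = 1 - 0.7063 = 0.2937 bits/use


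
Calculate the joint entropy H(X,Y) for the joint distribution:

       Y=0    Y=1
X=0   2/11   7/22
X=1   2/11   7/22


H(X,Y) = -Σ p(x,y) log₂ p(x,y)
  p(0,0)=2/11: -0.1818 × log₂(0.1818) = 0.4472
  p(0,1)=7/22: -0.3182 × log₂(0.3182) = 0.5257
  p(1,0)=2/11: -0.1818 × log₂(0.1818) = 0.4472
  p(1,1)=7/22: -0.3182 × log₂(0.3182) = 0.5257
H(X,Y) = 1.9457 bits


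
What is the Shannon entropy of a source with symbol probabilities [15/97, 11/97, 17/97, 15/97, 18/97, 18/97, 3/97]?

H(X) = -Σ p(x) log₂ p(x)
  -15/97 × log₂(15/97) = 0.4164
  -11/97 × log₂(11/97) = 0.3561
  -17/97 × log₂(17/97) = 0.4403
  -15/97 × log₂(15/97) = 0.4164
  -18/97 × log₂(18/97) = 0.4509
  -18/97 × log₂(18/97) = 0.4509
  -3/97 × log₂(3/97) = 0.1551
H(X) = 2.6863 bits


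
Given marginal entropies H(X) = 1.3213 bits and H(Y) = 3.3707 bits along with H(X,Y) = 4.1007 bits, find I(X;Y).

I(X;Y) = H(X) + H(Y) - H(X,Y)
I(X;Y) = 1.3213 + 3.3707 - 4.1007 = 0.5913 bits


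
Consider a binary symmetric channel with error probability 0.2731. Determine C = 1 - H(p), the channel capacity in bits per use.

For BSC with error probability p:
C = 1 - H(p) where H(p) is binary entropy
H(0.2731) = -0.2731 × log₂(0.2731) - 0.7269 × log₂(0.7269)
H(p) = 0.8459
C = 1 - 0.8459 = 0.1541 bits/use


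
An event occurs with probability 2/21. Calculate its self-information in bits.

Information content I(x) = -log₂(p(x))
I = -log₂(2/21) = -log₂(0.0952)
I = 3.3923 bits


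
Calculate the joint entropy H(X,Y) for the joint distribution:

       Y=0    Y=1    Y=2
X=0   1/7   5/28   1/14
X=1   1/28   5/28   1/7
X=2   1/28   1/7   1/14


H(X,Y) = -Σ p(x,y) log₂ p(x,y)
  p(0,0)=1/7: -0.1429 × log₂(0.1429) = 0.4011
  p(0,1)=5/28: -0.1786 × log₂(0.1786) = 0.4438
  p(0,2)=1/14: -0.0714 × log₂(0.0714) = 0.2720
  p(1,0)=1/28: -0.0357 × log₂(0.0357) = 0.1717
  p(1,1)=5/28: -0.1786 × log₂(0.1786) = 0.4438
  p(1,2)=1/7: -0.1429 × log₂(0.1429) = 0.4011
  p(2,0)=1/28: -0.0357 × log₂(0.0357) = 0.1717
  p(2,1)=1/7: -0.1429 × log₂(0.1429) = 0.4011
  p(2,2)=1/14: -0.0714 × log₂(0.0714) = 0.2720
H(X,Y) = 2.9781 bits


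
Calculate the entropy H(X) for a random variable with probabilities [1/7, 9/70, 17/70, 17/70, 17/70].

H(X) = -Σ p(x) log₂ p(x)
  -1/7 × log₂(1/7) = 0.4011
  -9/70 × log₂(9/70) = 0.3805
  -17/70 × log₂(17/70) = 0.4959
  -17/70 × log₂(17/70) = 0.4959
  -17/70 × log₂(17/70) = 0.4959
H(X) = 2.2692 bits


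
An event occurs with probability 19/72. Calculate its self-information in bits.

Information content I(x) = -log₂(p(x))
I = -log₂(19/72) = -log₂(0.2639)
I = 1.9220 bits


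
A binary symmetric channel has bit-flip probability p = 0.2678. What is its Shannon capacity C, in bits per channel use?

For BSC with error probability p:
C = 1 - H(p) where H(p) is binary entropy
H(0.2678) = -0.2678 × log₂(0.2678) - 0.7322 × log₂(0.7322)
H(p) = 0.8383
C = 1 - 0.8383 = 0.1617 bits/use


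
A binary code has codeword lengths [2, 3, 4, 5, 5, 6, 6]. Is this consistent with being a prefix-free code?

Kraft inequality: Σ 2^(-l_i) ≤ 1 for prefix-free code
Calculating: 2^(-2) + 2^(-3) + 2^(-4) + 2^(-5) + 2^(-5) + 2^(-6) + 2^(-6)
= 0.25 + 0.125 + 0.0625 + 0.03125 + 0.03125 + 0.015625 + 0.015625
= 0.5312
Since 0.5312 ≤ 1, prefix-free code exists


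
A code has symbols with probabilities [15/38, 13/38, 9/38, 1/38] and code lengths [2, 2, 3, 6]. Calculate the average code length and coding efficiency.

Average length L = Σ p_i × l_i = 2.3421 bits
Entropy H = 1.6890 bits
Efficiency η = H/L × 100% = 72.12%


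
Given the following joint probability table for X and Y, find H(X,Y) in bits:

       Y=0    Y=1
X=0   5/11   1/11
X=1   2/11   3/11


H(X,Y) = -Σ p(x,y) log₂ p(x,y)
  p(0,0)=5/11: -0.4545 × log₂(0.4545) = 0.5170
  p(0,1)=1/11: -0.0909 × log₂(0.0909) = 0.3145
  p(1,0)=2/11: -0.1818 × log₂(0.1818) = 0.4472
  p(1,1)=3/11: -0.2727 × log₂(0.2727) = 0.5112
H(X,Y) = 1.7899 bits


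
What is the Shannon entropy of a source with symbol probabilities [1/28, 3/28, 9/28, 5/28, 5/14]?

H(X) = -Σ p(x) log₂ p(x)
  -1/28 × log₂(1/28) = 0.1717
  -3/28 × log₂(3/28) = 0.3453
  -9/28 × log₂(9/28) = 0.5263
  -5/28 × log₂(5/28) = 0.4438
  -5/14 × log₂(5/14) = 0.5305
H(X) = 2.0176 bits


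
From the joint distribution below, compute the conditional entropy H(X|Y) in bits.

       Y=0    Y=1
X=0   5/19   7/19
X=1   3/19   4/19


H(X|Y) = Σ_y p(y) H(X|Y=y)
  p(Y=0) = 8/19, H(X|Y=0) = 0.9544
  p(Y=1) = 11/19, H(X|Y=1) = 0.9457
H(X|Y) = 0.4211×0.9544 + 0.5789×0.9457 = 0.9494 bits


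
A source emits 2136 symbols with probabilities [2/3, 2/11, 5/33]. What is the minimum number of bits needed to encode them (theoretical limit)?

Entropy H = 1.2496 bits/symbol
Minimum bits = H × n = 1.2496 × 2136
= 2669.23 bits


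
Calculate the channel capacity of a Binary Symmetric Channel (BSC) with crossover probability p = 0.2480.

For BSC with error probability p:
C = 1 - H(p) where H(p) is binary entropy
H(0.2480) = -0.2480 × log₂(0.2480) - 0.7520 × log₂(0.7520)
H(p) = 0.8081
C = 1 - 0.8081 = 0.1919 bits/use


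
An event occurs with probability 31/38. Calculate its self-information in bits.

Information content I(x) = -log₂(p(x))
I = -log₂(31/38) = -log₂(0.8158)
I = 0.2937 bits


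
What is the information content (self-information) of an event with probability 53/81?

Information content I(x) = -log₂(p(x))
I = -log₂(53/81) = -log₂(0.6543)
I = 0.6119 bits


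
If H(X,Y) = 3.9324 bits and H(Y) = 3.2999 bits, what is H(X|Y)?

Chain rule: H(X,Y) = H(X|Y) + H(Y)
H(X|Y) = H(X,Y) - H(Y) = 3.9324 - 3.2999 = 0.6325 bits


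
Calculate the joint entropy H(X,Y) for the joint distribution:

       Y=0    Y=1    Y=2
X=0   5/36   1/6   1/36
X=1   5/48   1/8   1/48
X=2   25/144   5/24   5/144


H(X,Y) = -Σ p(x,y) log₂ p(x,y)
  p(0,0)=5/36: -0.1389 × log₂(0.1389) = 0.3956
  p(0,1)=1/6: -0.1667 × log₂(0.1667) = 0.4308
  p(0,2)=1/36: -0.0278 × log₂(0.0278) = 0.1436
  p(1,0)=5/48: -0.1042 × log₂(0.1042) = 0.3399
  p(1,1)=1/8: -0.1250 × log₂(0.1250) = 0.3750
  p(1,2)=1/48: -0.0208 × log₂(0.0208) = 0.1164
  p(2,0)=25/144: -0.1736 × log₂(0.1736) = 0.4386
  p(2,1)=5/24: -0.2083 × log₂(0.2083) = 0.4715
  p(2,2)=5/144: -0.0347 × log₂(0.0347) = 0.1683
H(X,Y) = 2.8796 bits


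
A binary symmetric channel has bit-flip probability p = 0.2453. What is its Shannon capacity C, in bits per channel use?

For BSC with error probability p:
C = 1 - H(p) where H(p) is binary entropy
H(0.2453) = -0.2453 × log₂(0.2453) - 0.7547 × log₂(0.7547)
H(p) = 0.8037
C = 1 - 0.8037 = 0.1963 bits/use


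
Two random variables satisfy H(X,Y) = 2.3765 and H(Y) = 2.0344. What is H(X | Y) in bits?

Chain rule: H(X,Y) = H(X|Y) + H(Y)
H(X|Y) = H(X,Y) - H(Y) = 2.3765 - 2.0344 = 0.3421 bits


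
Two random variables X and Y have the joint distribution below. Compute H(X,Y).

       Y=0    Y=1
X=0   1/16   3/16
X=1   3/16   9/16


H(X,Y) = -Σ p(x,y) log₂ p(x,y)
  p(0,0)=1/16: -0.0625 × log₂(0.0625) = 0.2500
  p(0,1)=3/16: -0.1875 × log₂(0.1875) = 0.4528
  p(1,0)=3/16: -0.1875 × log₂(0.1875) = 0.4528
  p(1,1)=9/16: -0.5625 × log₂(0.5625) = 0.4669
H(X,Y) = 1.6226 bits


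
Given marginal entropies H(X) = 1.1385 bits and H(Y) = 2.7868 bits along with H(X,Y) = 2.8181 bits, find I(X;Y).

I(X;Y) = H(X) + H(Y) - H(X,Y)
I(X;Y) = 1.1385 + 2.7868 - 2.8181 = 1.1072 bits


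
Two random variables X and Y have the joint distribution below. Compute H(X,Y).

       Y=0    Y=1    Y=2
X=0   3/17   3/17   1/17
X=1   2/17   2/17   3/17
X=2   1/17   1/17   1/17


H(X,Y) = -Σ p(x,y) log₂ p(x,y)
  p(0,0)=3/17: -0.1765 × log₂(0.1765) = 0.4416
  p(0,1)=3/17: -0.1765 × log₂(0.1765) = 0.4416
  p(0,2)=1/17: -0.0588 × log₂(0.0588) = 0.2404
  p(1,0)=2/17: -0.1176 × log₂(0.1176) = 0.3632
  p(1,1)=2/17: -0.1176 × log₂(0.1176) = 0.3632
  p(1,2)=3/17: -0.1765 × log₂(0.1765) = 0.4416
  p(2,0)=1/17: -0.0588 × log₂(0.0588) = 0.2404
  p(2,1)=1/17: -0.0588 × log₂(0.0588) = 0.2404
  p(2,2)=1/17: -0.0588 × log₂(0.0588) = 0.2404
H(X,Y) = 3.0131 bits


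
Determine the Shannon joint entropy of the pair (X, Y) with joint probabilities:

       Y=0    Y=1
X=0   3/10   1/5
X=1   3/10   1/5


H(X,Y) = -Σ p(x,y) log₂ p(x,y)
  p(0,0)=3/10: -0.3000 × log₂(0.3000) = 0.5211
  p(0,1)=1/5: -0.2000 × log₂(0.2000) = 0.4644
  p(1,0)=3/10: -0.3000 × log₂(0.3000) = 0.5211
  p(1,1)=1/5: -0.2000 × log₂(0.2000) = 0.4644
H(X,Y) = 1.9710 bits


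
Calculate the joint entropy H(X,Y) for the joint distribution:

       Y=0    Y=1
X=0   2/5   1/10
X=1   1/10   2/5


H(X,Y) = -Σ p(x,y) log₂ p(x,y)
  p(0,0)=2/5: -0.4000 × log₂(0.4000) = 0.5288
  p(0,1)=1/10: -0.1000 × log₂(0.1000) = 0.3322
  p(1,0)=1/10: -0.1000 × log₂(0.1000) = 0.3322
  p(1,1)=2/5: -0.4000 × log₂(0.4000) = 0.5288
H(X,Y) = 1.7219 bits


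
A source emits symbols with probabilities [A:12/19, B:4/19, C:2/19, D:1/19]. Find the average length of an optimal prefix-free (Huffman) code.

Huffman tree construction:
Combine smallest probabilities repeatedly
Resulting codes:
  A: 1 (length 1)
  B: 01 (length 2)
  C: 001 (length 3)
  D: 000 (length 3)
Average length = Σ p(s) × length(s) = 1.5263 bits


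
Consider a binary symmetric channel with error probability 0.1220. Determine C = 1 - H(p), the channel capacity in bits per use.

For BSC with error probability p:
C = 1 - H(p) where H(p) is binary entropy
H(0.1220) = -0.1220 × log₂(0.1220) - 0.8780 × log₂(0.8780)
H(p) = 0.5351
C = 1 - 0.5351 = 0.4649 bits/use


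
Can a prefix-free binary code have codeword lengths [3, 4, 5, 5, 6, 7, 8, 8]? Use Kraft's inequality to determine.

Kraft inequality: Σ 2^(-l_i) ≤ 1 for prefix-free code
Calculating: 2^(-3) + 2^(-4) + 2^(-5) + 2^(-5) + 2^(-6) + 2^(-7) + 2^(-8) + 2^(-8)
= 0.125 + 0.0625 + 0.03125 + 0.03125 + 0.015625 + 0.0078125 + 0.00390625 + 0.00390625
= 0.2812
Since 0.2812 ≤ 1, prefix-free code exists


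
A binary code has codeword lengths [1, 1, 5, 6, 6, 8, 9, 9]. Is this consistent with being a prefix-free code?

Kraft inequality: Σ 2^(-l_i) ≤ 1 for prefix-free code
Calculating: 2^(-1) + 2^(-1) + 2^(-5) + 2^(-6) + 2^(-6) + 2^(-8) + 2^(-9) + 2^(-9)
= 0.5 + 0.5 + 0.03125 + 0.015625 + 0.015625 + 0.00390625 + 0.001953125 + 0.001953125
= 1.0703
Since 1.0703 > 1, prefix-free code does not exist


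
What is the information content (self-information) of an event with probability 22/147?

Information content I(x) = -log₂(p(x))
I = -log₂(22/147) = -log₂(0.1497)
I = 2.7402 bits


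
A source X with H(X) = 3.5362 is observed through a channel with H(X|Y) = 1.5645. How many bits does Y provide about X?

I(X;Y) = H(X) - H(X|Y)
I(X;Y) = 3.5362 - 1.5645 = 1.9717 bits


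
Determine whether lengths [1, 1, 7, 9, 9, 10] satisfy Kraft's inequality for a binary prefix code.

Kraft inequality: Σ 2^(-l_i) ≤ 1 for prefix-free code
Calculating: 2^(-1) + 2^(-1) + 2^(-7) + 2^(-9) + 2^(-9) + 2^(-10)
= 0.5 + 0.5 + 0.0078125 + 0.001953125 + 0.001953125 + 0.0009765625
= 1.0127
Since 1.0127 > 1, prefix-free code does not exist


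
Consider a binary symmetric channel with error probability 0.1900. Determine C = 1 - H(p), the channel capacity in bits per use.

For BSC with error probability p:
C = 1 - H(p) where H(p) is binary entropy
H(0.1900) = -0.1900 × log₂(0.1900) - 0.8100 × log₂(0.8100)
H(p) = 0.7015
C = 1 - 0.7015 = 0.2985 bits/use


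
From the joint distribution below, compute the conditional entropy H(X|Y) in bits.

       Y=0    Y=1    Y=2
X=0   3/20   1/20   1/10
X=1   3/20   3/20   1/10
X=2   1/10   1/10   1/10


H(X|Y) = Σ_y p(y) H(X|Y=y)
  p(Y=0) = 2/5, H(X|Y=0) = 1.5613
  p(Y=1) = 3/10, H(X|Y=1) = 1.4591
  p(Y=2) = 3/10, H(X|Y=2) = 1.5850
H(X|Y) = 0.4000×1.5613 + 0.3000×1.4591 + 0.3000×1.5850 = 1.5377 bits


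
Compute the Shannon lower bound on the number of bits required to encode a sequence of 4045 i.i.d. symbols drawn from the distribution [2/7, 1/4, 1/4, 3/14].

Entropy H = 1.9926 bits/symbol
Minimum bits = H × n = 1.9926 × 4045
= 8060.12 bits


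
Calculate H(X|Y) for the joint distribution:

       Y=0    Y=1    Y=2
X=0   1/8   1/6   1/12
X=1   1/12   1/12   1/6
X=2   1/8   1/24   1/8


H(X|Y) = Σ_y p(y) H(X|Y=y)
  p(Y=0) = 1/3, H(X|Y=0) = 1.5613
  p(Y=1) = 7/24, H(X|Y=1) = 1.3788
  p(Y=2) = 3/8, H(X|Y=2) = 1.5305
H(X|Y) = 0.3333×1.5613 + 0.2917×1.3788 + 0.3750×1.5305 = 1.4965 bits


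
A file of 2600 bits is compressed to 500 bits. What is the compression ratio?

Compression ratio = Original / Compressed
= 2600 / 500 = 5.20:1


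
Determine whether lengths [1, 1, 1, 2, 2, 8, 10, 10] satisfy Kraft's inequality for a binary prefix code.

Kraft inequality: Σ 2^(-l_i) ≤ 1 for prefix-free code
Calculating: 2^(-1) + 2^(-1) + 2^(-1) + 2^(-2) + 2^(-2) + 2^(-8) + 2^(-10) + 2^(-10)
= 0.5 + 0.5 + 0.5 + 0.25 + 0.25 + 0.00390625 + 0.0009765625 + 0.0009765625
= 2.0059
Since 2.0059 > 1, prefix-free code does not exist


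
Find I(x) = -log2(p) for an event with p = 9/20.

Information content I(x) = -log₂(p(x))
I = -log₂(9/20) = -log₂(0.4500)
I = 1.1520 bits


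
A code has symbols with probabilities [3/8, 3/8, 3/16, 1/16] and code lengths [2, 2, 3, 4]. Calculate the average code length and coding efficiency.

Average length L = Σ p_i × l_i = 2.3125 bits
Entropy H = 1.7641 bits
Efficiency η = H/L × 100% = 76.29%


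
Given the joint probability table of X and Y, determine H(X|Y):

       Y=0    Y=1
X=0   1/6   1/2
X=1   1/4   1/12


H(X|Y) = Σ_y p(y) H(X|Y=y)
  p(Y=0) = 5/12, H(X|Y=0) = 0.9710
  p(Y=1) = 7/12, H(X|Y=1) = 0.5917
H(X|Y) = 0.4167×0.9710 + 0.5833×0.5917 = 0.7497 bits


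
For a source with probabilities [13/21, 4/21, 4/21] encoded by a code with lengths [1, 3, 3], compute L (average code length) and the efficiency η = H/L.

Average length L = Σ p_i × l_i = 1.7619 bits
Entropy H = 1.3397 bits
Efficiency η = H/L × 100% = 76.03%


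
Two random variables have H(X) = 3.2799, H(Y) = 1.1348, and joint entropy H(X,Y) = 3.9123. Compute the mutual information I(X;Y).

I(X;Y) = H(X) + H(Y) - H(X,Y)
I(X;Y) = 3.2799 + 1.1348 - 3.9123 = 0.5024 bits


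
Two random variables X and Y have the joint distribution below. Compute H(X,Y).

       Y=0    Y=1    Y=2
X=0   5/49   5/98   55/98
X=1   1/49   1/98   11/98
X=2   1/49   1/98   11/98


H(X,Y) = -Σ p(x,y) log₂ p(x,y)
  p(0,0)=5/49: -0.1020 × log₂(0.1020) = 0.3360
  p(0,1)=5/98: -0.0510 × log₂(0.0510) = 0.2190
  p(0,2)=55/98: -0.5612 × log₂(0.5612) = 0.4677
  p(1,0)=1/49: -0.0204 × log₂(0.0204) = 0.1146
  p(1,1)=1/98: -0.0102 × log₂(0.0102) = 0.0675
  p(1,2)=11/98: -0.1122 × log₂(0.1122) = 0.3542
  p(2,0)=1/49: -0.0204 × log₂(0.0204) = 0.1146
  p(2,1)=1/98: -0.0102 × log₂(0.0102) = 0.0675
  p(2,2)=11/98: -0.1122 × log₂(0.1122) = 0.3542
H(X,Y) = 2.0952 bits


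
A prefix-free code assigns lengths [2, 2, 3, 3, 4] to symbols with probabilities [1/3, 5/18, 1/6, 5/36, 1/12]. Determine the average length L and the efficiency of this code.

Average length L = Σ p_i × l_i = 2.4722 bits
Entropy H = 2.1668 bits
Efficiency η = H/L × 100% = 87.65%


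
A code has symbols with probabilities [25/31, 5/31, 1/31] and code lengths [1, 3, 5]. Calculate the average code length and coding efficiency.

Average length L = Σ p_i × l_i = 1.4516 bits
Entropy H = 0.8346 bits
Efficiency η = H/L × 100% = 57.50%


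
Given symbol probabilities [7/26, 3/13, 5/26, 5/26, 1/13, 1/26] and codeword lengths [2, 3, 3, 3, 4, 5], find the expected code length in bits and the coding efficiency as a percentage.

Average length L = Σ p_i × l_i = 2.8846 bits
Entropy H = 2.3781 bits
Efficiency η = H/L × 100% = 82.44%


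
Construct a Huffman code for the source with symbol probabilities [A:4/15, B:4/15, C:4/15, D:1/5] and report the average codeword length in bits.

Huffman tree construction:
Combine smallest probabilities repeatedly
Resulting codes:
  A: 01 (length 2)
  B: 10 (length 2)
  C: 11 (length 2)
  D: 00 (length 2)
Average length = Σ p(s) × length(s) = 2.0000 bits


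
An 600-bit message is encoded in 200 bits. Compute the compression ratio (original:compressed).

Compression ratio = Original / Compressed
= 600 / 200 = 3.00:1


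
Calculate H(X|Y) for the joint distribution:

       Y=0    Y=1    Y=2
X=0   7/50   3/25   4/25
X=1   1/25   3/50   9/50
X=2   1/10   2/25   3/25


H(X|Y) = Σ_y p(y) H(X|Y=y)
  p(Y=0) = 7/25, H(X|Y=0) = 1.4316
  p(Y=1) = 13/50, H(X|Y=1) = 1.5262
  p(Y=2) = 23/50, H(X|Y=2) = 1.5653
H(X|Y) = 0.2800×1.4316 + 0.2600×1.5262 + 0.4600×1.5653 = 1.5177 bits


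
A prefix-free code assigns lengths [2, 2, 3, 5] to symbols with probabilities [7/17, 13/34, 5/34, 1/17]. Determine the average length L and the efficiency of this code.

Average length L = Σ p_i × l_i = 2.3235 bits
Entropy H = 1.7046 bits
Efficiency η = H/L × 100% = 73.36%


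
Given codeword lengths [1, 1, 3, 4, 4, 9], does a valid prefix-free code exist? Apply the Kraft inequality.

Kraft inequality: Σ 2^(-l_i) ≤ 1 for prefix-free code
Calculating: 2^(-1) + 2^(-1) + 2^(-3) + 2^(-4) + 2^(-4) + 2^(-9)
= 0.5 + 0.5 + 0.125 + 0.0625 + 0.0625 + 0.001953125
= 1.2520
Since 1.2520 > 1, prefix-free code does not exist


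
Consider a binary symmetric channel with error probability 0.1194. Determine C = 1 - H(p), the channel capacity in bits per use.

For BSC with error probability p:
C = 1 - H(p) where H(p) is binary entropy
H(0.1194) = -0.1194 × log₂(0.1194) - 0.8806 × log₂(0.8806)
H(p) = 0.5276
C = 1 - 0.5276 = 0.4724 bits/use


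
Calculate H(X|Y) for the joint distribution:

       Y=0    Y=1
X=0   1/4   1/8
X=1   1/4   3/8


H(X|Y) = Σ_y p(y) H(X|Y=y)
  p(Y=0) = 1/2, H(X|Y=0) = 1.0000
  p(Y=1) = 1/2, H(X|Y=1) = 0.8113
H(X|Y) = 0.5000×1.0000 + 0.5000×0.8113 = 0.9056 bits


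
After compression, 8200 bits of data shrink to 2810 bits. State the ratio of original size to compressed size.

Compression ratio = Original / Compressed
= 8200 / 2810 = 2.92:1


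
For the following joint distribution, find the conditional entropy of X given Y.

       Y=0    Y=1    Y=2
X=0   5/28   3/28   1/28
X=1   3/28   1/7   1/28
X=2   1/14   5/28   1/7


H(X|Y) = Σ_y p(y) H(X|Y=y)
  p(Y=0) = 5/14, H(X|Y=0) = 1.4855
  p(Y=1) = 3/7, H(X|Y=1) = 1.5546
  p(Y=2) = 3/14, H(X|Y=2) = 1.2516
H(X|Y) = 0.3571×1.4855 + 0.4286×1.5546 + 0.2143×1.2516 = 1.4650 bits


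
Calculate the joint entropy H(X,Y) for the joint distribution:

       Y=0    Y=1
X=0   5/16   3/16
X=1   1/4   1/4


H(X,Y) = -Σ p(x,y) log₂ p(x,y)
  p(0,0)=5/16: -0.3125 × log₂(0.3125) = 0.5244
  p(0,1)=3/16: -0.1875 × log₂(0.1875) = 0.4528
  p(1,0)=1/4: -0.2500 × log₂(0.2500) = 0.5000
  p(1,1)=1/4: -0.2500 × log₂(0.2500) = 0.5000
H(X,Y) = 1.9772 bits


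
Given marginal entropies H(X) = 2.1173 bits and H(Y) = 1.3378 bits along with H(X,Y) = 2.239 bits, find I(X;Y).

I(X;Y) = H(X) + H(Y) - H(X,Y)
I(X;Y) = 2.1173 + 1.3378 - 2.239 = 1.2161 bits


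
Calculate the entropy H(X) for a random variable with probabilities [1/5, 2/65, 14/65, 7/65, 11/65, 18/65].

H(X) = -Σ p(x) log₂ p(x)
  -1/5 × log₂(1/5) = 0.4644
  -2/65 × log₂(2/65) = 0.1545
  -14/65 × log₂(14/65) = 0.4771
  -7/65 × log₂(7/65) = 0.3462
  -11/65 × log₂(11/65) = 0.4337
  -18/65 × log₂(18/65) = 0.5130
H(X) = 2.3889 bits


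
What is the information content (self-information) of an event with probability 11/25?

Information content I(x) = -log₂(p(x))
I = -log₂(11/25) = -log₂(0.4400)
I = 1.1844 bits


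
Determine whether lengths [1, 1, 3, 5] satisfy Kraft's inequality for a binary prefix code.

Kraft inequality: Σ 2^(-l_i) ≤ 1 for prefix-free code
Calculating: 2^(-1) + 2^(-1) + 2^(-3) + 2^(-5)
= 0.5 + 0.5 + 0.125 + 0.03125
= 1.1562
Since 1.1562 > 1, prefix-free code does not exist


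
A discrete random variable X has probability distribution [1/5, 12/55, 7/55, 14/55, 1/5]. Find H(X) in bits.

H(X) = -Σ p(x) log₂ p(x)
  -1/5 × log₂(1/5) = 0.4644
  -12/55 × log₂(12/55) = 0.4792
  -7/55 × log₂(7/55) = 0.3785
  -14/55 × log₂(14/55) = 0.5025
  -1/5 × log₂(1/5) = 0.4644
H(X) = 2.2890 bits


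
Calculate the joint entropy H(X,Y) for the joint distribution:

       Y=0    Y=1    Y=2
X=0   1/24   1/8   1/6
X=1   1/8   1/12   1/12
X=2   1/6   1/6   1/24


H(X,Y) = -Σ p(x,y) log₂ p(x,y)
  p(0,0)=1/24: -0.0417 × log₂(0.0417) = 0.1910
  p(0,1)=1/8: -0.1250 × log₂(0.1250) = 0.3750
  p(0,2)=1/6: -0.1667 × log₂(0.1667) = 0.4308
  p(1,0)=1/8: -0.1250 × log₂(0.1250) = 0.3750
  p(1,1)=1/12: -0.0833 × log₂(0.0833) = 0.2987
  p(1,2)=1/12: -0.0833 × log₂(0.0833) = 0.2987
  p(2,0)=1/6: -0.1667 × log₂(0.1667) = 0.4308
  p(2,1)=1/6: -0.1667 × log₂(0.1667) = 0.4308
  p(2,2)=1/24: -0.0417 × log₂(0.0417) = 0.1910
H(X,Y) = 3.0221 bits


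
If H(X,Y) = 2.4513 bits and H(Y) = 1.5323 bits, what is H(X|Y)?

Chain rule: H(X,Y) = H(X|Y) + H(Y)
H(X|Y) = H(X,Y) - H(Y) = 2.4513 - 1.5323 = 0.919 bits


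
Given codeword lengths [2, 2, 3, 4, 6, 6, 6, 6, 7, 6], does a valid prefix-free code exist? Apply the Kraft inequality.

Kraft inequality: Σ 2^(-l_i) ≤ 1 for prefix-free code
Calculating: 2^(-2) + 2^(-2) + 2^(-3) + 2^(-4) + 2^(-6) + 2^(-6) + 2^(-6) + 2^(-6) + 2^(-7) + 2^(-6)
= 0.25 + 0.25 + 0.125 + 0.0625 + 0.015625 + 0.015625 + 0.015625 + 0.015625 + 0.0078125 + 0.015625
= 0.7734
Since 0.7734 ≤ 1, prefix-free code exists


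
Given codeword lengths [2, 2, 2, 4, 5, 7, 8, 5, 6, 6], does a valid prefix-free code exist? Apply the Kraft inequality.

Kraft inequality: Σ 2^(-l_i) ≤ 1 for prefix-free code
Calculating: 2^(-2) + 2^(-2) + 2^(-2) + 2^(-4) + 2^(-5) + 2^(-7) + 2^(-8) + 2^(-5) + 2^(-6) + 2^(-6)
= 0.25 + 0.25 + 0.25 + 0.0625 + 0.03125 + 0.0078125 + 0.00390625 + 0.03125 + 0.015625 + 0.015625
= 0.9180
Since 0.9180 ≤ 1, prefix-free code exists


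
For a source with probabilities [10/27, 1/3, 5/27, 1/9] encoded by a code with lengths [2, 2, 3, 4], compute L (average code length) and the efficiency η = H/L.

Average length L = Σ p_i × l_i = 2.4074 bits
Entropy H = 1.8618 bits
Efficiency η = H/L × 100% = 77.34%


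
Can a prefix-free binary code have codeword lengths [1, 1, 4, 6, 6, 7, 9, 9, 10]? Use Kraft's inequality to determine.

Kraft inequality: Σ 2^(-l_i) ≤ 1 for prefix-free code
Calculating: 2^(-1) + 2^(-1) + 2^(-4) + 2^(-6) + 2^(-6) + 2^(-7) + 2^(-9) + 2^(-9) + 2^(-10)
= 0.5 + 0.5 + 0.0625 + 0.015625 + 0.015625 + 0.0078125 + 0.001953125 + 0.001953125 + 0.0009765625
= 1.1064
Since 1.1064 > 1, prefix-free code does not exist


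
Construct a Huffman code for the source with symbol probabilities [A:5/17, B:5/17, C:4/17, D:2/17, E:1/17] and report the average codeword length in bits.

Huffman tree construction:
Combine smallest probabilities repeatedly
Resulting codes:
  A: 10 (length 2)
  B: 11 (length 2)
  C: 01 (length 2)
  D: 001 (length 3)
  E: 000 (length 3)
Average length = Σ p(s) × length(s) = 2.1765 bits


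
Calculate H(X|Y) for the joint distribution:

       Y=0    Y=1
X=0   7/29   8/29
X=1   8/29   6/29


H(X|Y) = Σ_y p(y) H(X|Y=y)
  p(Y=0) = 15/29, H(X|Y=0) = 0.9968
  p(Y=1) = 14/29, H(X|Y=1) = 0.9852
H(X|Y) = 0.5172×0.9968 + 0.4828×0.9852 = 0.9912 bits


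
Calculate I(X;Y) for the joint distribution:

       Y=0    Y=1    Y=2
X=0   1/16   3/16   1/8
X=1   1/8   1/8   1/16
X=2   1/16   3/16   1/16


H(X) = 1.5794, H(Y) = 1.5000, H(X,Y) = 3.0306
I(X;Y) = H(X) + H(Y) - H(X,Y) = 0.0488 bits


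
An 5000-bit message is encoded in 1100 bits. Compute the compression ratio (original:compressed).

Compression ratio = Original / Compressed
= 5000 / 1100 = 4.55:1


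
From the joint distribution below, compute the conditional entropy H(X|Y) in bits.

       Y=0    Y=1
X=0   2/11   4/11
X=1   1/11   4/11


H(X|Y) = Σ_y p(y) H(X|Y=y)
  p(Y=0) = 3/11, H(X|Y=0) = 0.9183
  p(Y=1) = 8/11, H(X|Y=1) = 1.0000
H(X|Y) = 0.2727×0.9183 + 0.7273×1.0000 = 0.9777 bits


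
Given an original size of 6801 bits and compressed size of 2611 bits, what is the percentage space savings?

Space savings = (1 - Compressed/Original) × 100%
= (1 - 2611/6801) × 100%
= 61.61%


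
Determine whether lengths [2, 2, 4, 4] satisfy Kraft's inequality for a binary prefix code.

Kraft inequality: Σ 2^(-l_i) ≤ 1 for prefix-free code
Calculating: 2^(-2) + 2^(-2) + 2^(-4) + 2^(-4)
= 0.25 + 0.25 + 0.0625 + 0.0625
= 0.6250
Since 0.6250 ≤ 1, prefix-free code exists


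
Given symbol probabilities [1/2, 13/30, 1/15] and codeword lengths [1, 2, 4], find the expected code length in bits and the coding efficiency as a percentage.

Average length L = Σ p_i × l_i = 1.6333 bits
Entropy H = 1.2833 bits
Efficiency η = H/L × 100% = 78.57%


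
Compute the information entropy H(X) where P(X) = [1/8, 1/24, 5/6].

H(X) = -Σ p(x) log₂ p(x)
  -1/8 × log₂(1/8) = 0.3750
  -1/24 × log₂(1/24) = 0.1910
  -5/6 × log₂(5/6) = 0.2192
H(X) = 0.7852 bits


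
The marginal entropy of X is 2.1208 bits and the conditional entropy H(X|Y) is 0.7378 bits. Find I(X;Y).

I(X;Y) = H(X) - H(X|Y)
I(X;Y) = 2.1208 - 0.7378 = 1.383 bits


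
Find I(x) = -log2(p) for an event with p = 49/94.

Information content I(x) = -log₂(p(x))
I = -log₂(49/94) = -log₂(0.5213)
I = 0.9399 bits


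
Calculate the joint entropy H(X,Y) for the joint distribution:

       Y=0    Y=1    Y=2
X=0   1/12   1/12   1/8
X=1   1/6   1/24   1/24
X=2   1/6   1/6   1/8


H(X,Y) = -Σ p(x,y) log₂ p(x,y)
  p(0,0)=1/12: -0.0833 × log₂(0.0833) = 0.2987
  p(0,1)=1/12: -0.0833 × log₂(0.0833) = 0.2987
  p(0,2)=1/8: -0.1250 × log₂(0.1250) = 0.3750
  p(1,0)=1/6: -0.1667 × log₂(0.1667) = 0.4308
  p(1,1)=1/24: -0.0417 × log₂(0.0417) = 0.1910
  p(1,2)=1/24: -0.0417 × log₂(0.0417) = 0.1910
  p(2,0)=1/6: -0.1667 × log₂(0.1667) = 0.4308
  p(2,1)=1/6: -0.1667 × log₂(0.1667) = 0.4308
  p(2,2)=1/8: -0.1250 × log₂(0.1250) = 0.3750
H(X,Y) = 3.0221 bits


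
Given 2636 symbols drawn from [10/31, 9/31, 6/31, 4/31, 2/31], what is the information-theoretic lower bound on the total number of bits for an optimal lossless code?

Entropy H = 2.1394 bits/symbol
Minimum bits = H × n = 2.1394 × 2636
= 5639.48 bits


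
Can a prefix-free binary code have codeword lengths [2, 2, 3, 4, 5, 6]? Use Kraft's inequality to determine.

Kraft inequality: Σ 2^(-l_i) ≤ 1 for prefix-free code
Calculating: 2^(-2) + 2^(-2) + 2^(-3) + 2^(-4) + 2^(-5) + 2^(-6)
= 0.25 + 0.25 + 0.125 + 0.0625 + 0.03125 + 0.015625
= 0.7344
Since 0.7344 ≤ 1, prefix-free code exists


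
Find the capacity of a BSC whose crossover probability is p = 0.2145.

For BSC with error probability p:
C = 1 - H(p) where H(p) is binary entropy
H(0.2145) = -0.2145 × log₂(0.2145) - 0.7855 × log₂(0.7855)
H(p) = 0.7500
C = 1 - 0.7500 = 0.2500 bits/use


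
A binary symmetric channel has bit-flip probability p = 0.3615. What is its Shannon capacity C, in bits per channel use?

For BSC with error probability p:
C = 1 - H(p) where H(p) is binary entropy
H(0.3615) = -0.3615 × log₂(0.3615) - 0.6385 × log₂(0.6385)
H(p) = 0.9439
C = 1 - 0.9439 = 0.0561 bits/use


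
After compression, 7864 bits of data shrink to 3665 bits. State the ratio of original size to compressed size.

Compression ratio = Original / Compressed
= 7864 / 3665 = 2.15:1


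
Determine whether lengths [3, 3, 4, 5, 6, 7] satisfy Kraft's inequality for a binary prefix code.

Kraft inequality: Σ 2^(-l_i) ≤ 1 for prefix-free code
Calculating: 2^(-3) + 2^(-3) + 2^(-4) + 2^(-5) + 2^(-6) + 2^(-7)
= 0.125 + 0.125 + 0.0625 + 0.03125 + 0.015625 + 0.0078125
= 0.3672
Since 0.3672 ≤ 1, prefix-free code exists


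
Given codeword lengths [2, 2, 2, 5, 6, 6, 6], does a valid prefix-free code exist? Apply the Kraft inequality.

Kraft inequality: Σ 2^(-l_i) ≤ 1 for prefix-free code
Calculating: 2^(-2) + 2^(-2) + 2^(-2) + 2^(-5) + 2^(-6) + 2^(-6) + 2^(-6)
= 0.25 + 0.25 + 0.25 + 0.03125 + 0.015625 + 0.015625 + 0.015625
= 0.8281
Since 0.8281 ≤ 1, prefix-free code exists


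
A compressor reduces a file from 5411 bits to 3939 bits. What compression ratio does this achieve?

Compression ratio = Original / Compressed
= 5411 / 3939 = 1.37:1


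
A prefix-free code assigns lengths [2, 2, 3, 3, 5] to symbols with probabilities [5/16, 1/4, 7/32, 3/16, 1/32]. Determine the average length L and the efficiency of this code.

Average length L = Σ p_i × l_i = 2.5000 bits
Entropy H = 2.1131 bits
Efficiency η = H/L × 100% = 84.52%


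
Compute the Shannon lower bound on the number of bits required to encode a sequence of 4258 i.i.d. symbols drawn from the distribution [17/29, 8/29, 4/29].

Entropy H = 1.3584 bits/symbol
Minimum bits = H × n = 1.3584 × 4258
= 5784.21 bits


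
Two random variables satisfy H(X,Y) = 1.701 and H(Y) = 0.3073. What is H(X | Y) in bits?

Chain rule: H(X,Y) = H(X|Y) + H(Y)
H(X|Y) = H(X,Y) - H(Y) = 1.701 - 0.3073 = 1.3937 bits


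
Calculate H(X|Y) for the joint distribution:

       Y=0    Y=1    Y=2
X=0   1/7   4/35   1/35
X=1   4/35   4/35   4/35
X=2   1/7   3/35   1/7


H(X|Y) = Σ_y p(y) H(X|Y=y)
  p(Y=0) = 2/5, H(X|Y=0) = 1.5774
  p(Y=1) = 11/35, H(X|Y=1) = 1.5726
  p(Y=2) = 2/7, H(X|Y=2) = 1.3610
H(X|Y) = 0.4000×1.5774 + 0.3143×1.5726 + 0.2857×1.3610 = 1.5141 bits


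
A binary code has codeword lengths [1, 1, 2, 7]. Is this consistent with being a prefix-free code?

Kraft inequality: Σ 2^(-l_i) ≤ 1 for prefix-free code
Calculating: 2^(-1) + 2^(-1) + 2^(-2) + 2^(-7)
= 0.5 + 0.5 + 0.25 + 0.0078125
= 1.2578
Since 1.2578 > 1, prefix-free code does not exist


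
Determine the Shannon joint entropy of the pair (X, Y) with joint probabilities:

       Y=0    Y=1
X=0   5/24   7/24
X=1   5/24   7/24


H(X,Y) = -Σ p(x,y) log₂ p(x,y)
  p(0,0)=5/24: -0.2083 × log₂(0.2083) = 0.4715
  p(0,1)=7/24: -0.2917 × log₂(0.2917) = 0.5185
  p(1,0)=5/24: -0.2083 × log₂(0.2083) = 0.4715
  p(1,1)=7/24: -0.2917 × log₂(0.2917) = 0.5185
H(X,Y) = 1.9799 bits


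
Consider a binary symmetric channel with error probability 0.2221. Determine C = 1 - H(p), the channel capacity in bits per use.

For BSC with error probability p:
C = 1 - H(p) where H(p) is binary entropy
H(0.2221) = -0.2221 × log₂(0.2221) - 0.7779 × log₂(0.7779)
H(p) = 0.7640
C = 1 - 0.7640 = 0.2360 bits/use


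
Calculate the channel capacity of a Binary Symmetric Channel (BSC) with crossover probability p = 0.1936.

For BSC with error probability p:
C = 1 - H(p) where H(p) is binary entropy
H(0.1936) = -0.1936 × log₂(0.1936) - 0.8064 × log₂(0.8064)
H(p) = 0.7089
C = 1 - 0.7089 = 0.2911 bits/use


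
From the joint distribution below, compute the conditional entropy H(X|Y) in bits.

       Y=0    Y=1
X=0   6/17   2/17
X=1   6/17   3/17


H(X|Y) = Σ_y p(y) H(X|Y=y)
  p(Y=0) = 12/17, H(X|Y=0) = 1.0000
  p(Y=1) = 5/17, H(X|Y=1) = 0.9710
H(X|Y) = 0.7059×1.0000 + 0.2941×0.9710 = 0.9915 bits


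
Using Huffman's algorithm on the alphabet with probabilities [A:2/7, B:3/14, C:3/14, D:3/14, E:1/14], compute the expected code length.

Huffman tree construction:
Combine smallest probabilities repeatedly
Resulting codes:
  A: 10 (length 2)
  B: 111 (length 3)
  C: 00 (length 2)
  D: 01 (length 2)
  E: 110 (length 3)
Average length = Σ p(s) × length(s) = 2.2857 bits


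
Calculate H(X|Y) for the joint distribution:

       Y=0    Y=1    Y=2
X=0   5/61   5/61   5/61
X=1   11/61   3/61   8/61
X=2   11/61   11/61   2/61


H(X|Y) = Σ_y p(y) H(X|Y=y)
  p(Y=0) = 27/61, H(X|Y=0) = 1.5061
  p(Y=1) = 19/61, H(X|Y=1) = 1.3838
  p(Y=2) = 15/61, H(X|Y=2) = 1.3996
H(X|Y) = 0.4426×1.5061 + 0.3115×1.3838 + 0.2459×1.3996 = 1.4418 bits


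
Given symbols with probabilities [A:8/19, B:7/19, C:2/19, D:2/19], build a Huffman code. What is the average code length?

Huffman tree construction:
Combine smallest probabilities repeatedly
Resulting codes:
  A: 0 (length 1)
  B: 11 (length 2)
  C: 100 (length 3)
  D: 101 (length 3)
Average length = Σ p(s) × length(s) = 1.7895 bits


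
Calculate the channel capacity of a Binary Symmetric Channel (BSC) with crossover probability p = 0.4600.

For BSC with error probability p:
C = 1 - H(p) where H(p) is binary entropy
H(0.4600) = -0.4600 × log₂(0.4600) - 0.5400 × log₂(0.5400)
H(p) = 0.9954
C = 1 - 0.9954 = 0.0046 bits/use


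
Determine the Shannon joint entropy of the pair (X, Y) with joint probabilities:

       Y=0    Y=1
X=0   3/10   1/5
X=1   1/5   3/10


H(X,Y) = -Σ p(x,y) log₂ p(x,y)
  p(0,0)=3/10: -0.3000 × log₂(0.3000) = 0.5211
  p(0,1)=1/5: -0.2000 × log₂(0.2000) = 0.4644
  p(1,0)=1/5: -0.2000 × log₂(0.2000) = 0.4644
  p(1,1)=3/10: -0.3000 × log₂(0.3000) = 0.5211
H(X,Y) = 1.9710 bits
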